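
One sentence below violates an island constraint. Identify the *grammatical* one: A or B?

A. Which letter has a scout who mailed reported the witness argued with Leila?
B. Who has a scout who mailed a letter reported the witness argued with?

In A, the wh-phrase is extracted from inside a complex-NP island (relative clause) (introduced by "who"), which blocks movement.
In B, the extraction path crosses only that-complement boundaries, which are transparent.
So B is grammatical.

B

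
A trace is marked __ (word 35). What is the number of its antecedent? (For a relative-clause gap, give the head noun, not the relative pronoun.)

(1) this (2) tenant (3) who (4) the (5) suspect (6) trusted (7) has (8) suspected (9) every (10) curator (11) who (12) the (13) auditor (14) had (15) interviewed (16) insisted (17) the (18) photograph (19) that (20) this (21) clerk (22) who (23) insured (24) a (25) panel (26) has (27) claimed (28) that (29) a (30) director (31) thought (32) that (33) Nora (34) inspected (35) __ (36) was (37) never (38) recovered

18

The gap at 35 is the object of "inspected", inside a relative clause.
The relative pronoun is "that" (word 19); it is bound by the head noun immediately before it.
Its filler is the head noun "photograph", at word 18.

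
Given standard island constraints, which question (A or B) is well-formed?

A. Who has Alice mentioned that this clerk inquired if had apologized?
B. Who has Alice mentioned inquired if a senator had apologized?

In A, the wh-phrase is extracted from inside a wh-island (introduced by "if"), which blocks movement.
In B, the extraction path crosses only that-complement boundaries, which are transparent.
So B is grammatical.

B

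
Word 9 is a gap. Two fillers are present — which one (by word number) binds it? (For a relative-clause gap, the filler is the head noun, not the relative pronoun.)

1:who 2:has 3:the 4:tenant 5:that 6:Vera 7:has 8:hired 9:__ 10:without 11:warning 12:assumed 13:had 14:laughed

The marked gap is inside the relative clause, the direct object of "hired".
Its filler is the head noun "tenant" (via "that"), at word 4.
(The other dependency links word 1 to a gap after word 12.)

4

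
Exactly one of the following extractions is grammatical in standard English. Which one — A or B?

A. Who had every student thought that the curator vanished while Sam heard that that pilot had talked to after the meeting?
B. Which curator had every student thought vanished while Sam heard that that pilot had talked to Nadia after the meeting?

B

In A, the wh-phrase is extracted from inside an adjunct island (introduced by "while"), which blocks movement.
In B, the extraction path crosses only that-complement boundaries, which are transparent.
So B is grammatical.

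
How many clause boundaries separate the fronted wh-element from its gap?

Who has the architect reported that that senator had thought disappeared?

"who" is extracted from the subject of "disappeared".
Boundaries crossed, outermost first: [that], [Ø] — 2 in total.

2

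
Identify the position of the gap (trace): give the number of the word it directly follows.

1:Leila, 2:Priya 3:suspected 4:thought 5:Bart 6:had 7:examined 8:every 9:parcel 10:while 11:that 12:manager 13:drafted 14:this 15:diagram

3

The displaced element is "Leila" (word 1).
It is linked across 1 clause boundary (Ø).
It functions as the subject of "thought", so the gap sits immediately after word 3 ("suspected").
Base order: Priya suspected that Leila thought Bart had examined every parcel while that manager drafted this diagram.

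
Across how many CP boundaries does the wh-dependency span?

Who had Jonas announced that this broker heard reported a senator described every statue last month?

2

"who" is extracted from the subject of "reported".
Boundaries crossed, outermost first: [that], [Ø] — 2 in total.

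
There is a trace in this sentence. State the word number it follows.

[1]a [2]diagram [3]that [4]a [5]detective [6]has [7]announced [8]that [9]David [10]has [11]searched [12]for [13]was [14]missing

12

The displaced element is "a diagram" (word 2).
It is linked across 1 clause boundary (that).
It functions as the object of the preposition "for" of "searched", so the gap sits immediately after word 12 ("for").
Base order: A detective has announced that David has searched for a diagram.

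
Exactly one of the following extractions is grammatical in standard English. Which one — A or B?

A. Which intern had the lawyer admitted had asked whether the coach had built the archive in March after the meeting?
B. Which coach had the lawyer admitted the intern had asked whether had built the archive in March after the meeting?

A

In B, the wh-phrase is extracted from inside a wh-island (introduced by "whether"), which blocks movement.
In A, the extraction path crosses only that-complement boundaries, which are transparent.
So A is grammatical.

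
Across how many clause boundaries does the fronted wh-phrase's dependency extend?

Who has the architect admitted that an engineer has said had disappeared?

"who" is extracted from the subject of "disappeared".
Boundaries crossed, outermost first: [that], [Ø] — 2 in total.

2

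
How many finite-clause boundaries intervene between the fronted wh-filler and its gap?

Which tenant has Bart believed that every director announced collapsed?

2

"which tenant" is extracted from the subject of "collapsed".
Boundaries crossed, outermost first: [that], [Ø] — 2 in total.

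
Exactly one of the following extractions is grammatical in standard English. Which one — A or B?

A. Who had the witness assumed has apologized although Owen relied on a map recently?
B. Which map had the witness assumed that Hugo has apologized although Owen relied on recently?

A

In B, the wh-phrase is extracted from inside an adjunct island (introduced by "although"), which blocks movement.
In A, the extraction path crosses only that-complement boundaries, which are transparent.
So A is grammatical.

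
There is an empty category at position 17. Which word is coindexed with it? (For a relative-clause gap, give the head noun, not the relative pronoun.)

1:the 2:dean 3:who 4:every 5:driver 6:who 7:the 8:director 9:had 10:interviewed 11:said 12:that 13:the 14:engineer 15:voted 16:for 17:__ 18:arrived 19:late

2

The gap at 17 is the prepositional object of "voted", inside a relative clause.
The relative pronoun is "who" (word 3); it is bound by the head noun immediately before it.
Its filler is the head noun "dean", at word 2.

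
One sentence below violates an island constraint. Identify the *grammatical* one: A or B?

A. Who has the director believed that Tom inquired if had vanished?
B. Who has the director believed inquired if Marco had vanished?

B

In A, the wh-phrase is extracted from inside a wh-island (introduced by "if"), which blocks movement.
In B, the extraction path crosses only that-complement boundaries, which are transparent.
So B is grammatical.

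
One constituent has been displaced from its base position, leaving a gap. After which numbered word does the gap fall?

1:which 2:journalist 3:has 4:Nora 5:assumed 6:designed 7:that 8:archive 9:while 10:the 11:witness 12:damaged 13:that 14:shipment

The displaced element is "which journalist" (word 2).
It is linked across 1 clause boundary (Ø).
It functions as the subject of "designed", so the gap sits immediately after word 5 ("assumed").
Base order: Nora has assumed that which journalist designed that archive while the witness damaged that shipment.

5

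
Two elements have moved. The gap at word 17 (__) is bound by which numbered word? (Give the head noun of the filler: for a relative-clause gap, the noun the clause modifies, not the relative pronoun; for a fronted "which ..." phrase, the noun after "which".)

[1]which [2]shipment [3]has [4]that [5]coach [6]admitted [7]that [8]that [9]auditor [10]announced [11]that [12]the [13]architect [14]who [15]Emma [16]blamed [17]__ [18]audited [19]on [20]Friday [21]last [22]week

13

The marked gap is inside the relative clause, the direct object of "blamed".
Its filler is the head noun "architect" (via "who"), at word 13.
(The other dependency links word 2 to a gap after word 18.)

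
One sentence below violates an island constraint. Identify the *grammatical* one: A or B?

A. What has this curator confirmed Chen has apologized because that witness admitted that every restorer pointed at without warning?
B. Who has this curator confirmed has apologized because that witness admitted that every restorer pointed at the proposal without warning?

In A, the wh-phrase is extracted from inside an adjunct island (introduced by "because"), which blocks movement.
In B, the extraction path crosses only that-complement boundaries, which are transparent.
So B is grammatical.

B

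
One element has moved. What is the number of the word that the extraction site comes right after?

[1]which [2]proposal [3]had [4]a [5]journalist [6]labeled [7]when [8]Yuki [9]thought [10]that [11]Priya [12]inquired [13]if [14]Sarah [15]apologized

6

The displaced element is "which proposal" (word 2).
It functions as the direct object of "labeled", so the gap sits immediately after word 6 ("labeled").
Base order: A journalist had labeled which proposal when Yuki thought that Priya inquired if Sarah apologized.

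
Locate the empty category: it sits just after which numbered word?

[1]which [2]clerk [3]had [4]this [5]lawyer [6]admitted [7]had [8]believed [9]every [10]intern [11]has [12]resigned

6

The displaced element is "which clerk" (word 2).
It is linked across 1 clause boundary (Ø).
It functions as the subject of "believed", so the gap sits immediately after word 6 ("admitted").
Base order: This lawyer had admitted that which clerk had believed every intern has resigned.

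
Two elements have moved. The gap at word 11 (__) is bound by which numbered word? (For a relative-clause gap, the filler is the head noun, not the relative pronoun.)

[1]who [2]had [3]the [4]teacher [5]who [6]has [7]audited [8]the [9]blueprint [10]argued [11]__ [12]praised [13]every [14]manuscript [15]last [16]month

1

The marked gap is the subject of "praised".
Its filler is the fronted wh-phrase "who", at word 1.
(The other dependency links word 4 to a gap after word 5.)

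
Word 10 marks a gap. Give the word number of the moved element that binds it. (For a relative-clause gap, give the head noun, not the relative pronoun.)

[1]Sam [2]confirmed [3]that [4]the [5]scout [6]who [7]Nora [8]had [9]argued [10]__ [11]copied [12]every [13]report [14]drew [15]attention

5

The gap at 10 is the subject of "copied", inside a relative clause.
The relative pronoun is "who" (word 6); it is bound by the head noun immediately before it.
Its filler is the head noun "scout", at word 5.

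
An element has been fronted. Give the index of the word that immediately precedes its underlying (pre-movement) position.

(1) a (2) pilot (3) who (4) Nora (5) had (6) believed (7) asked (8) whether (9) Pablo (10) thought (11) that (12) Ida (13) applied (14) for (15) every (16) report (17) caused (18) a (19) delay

6

The displaced element is "a pilot" (word 2).
It is linked across 1 clause boundary (Ø).
It functions as the subject of "asked", so the gap sits immediately after word 6 ("believed").
Base order: Nora had believed that a pilot asked whether Pablo thought that Ida applied for every report.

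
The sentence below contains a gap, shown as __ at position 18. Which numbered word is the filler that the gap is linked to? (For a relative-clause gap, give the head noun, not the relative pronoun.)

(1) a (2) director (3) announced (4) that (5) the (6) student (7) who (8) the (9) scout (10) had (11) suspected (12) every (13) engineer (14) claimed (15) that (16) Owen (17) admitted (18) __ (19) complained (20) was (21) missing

6

The gap at 18 is the subject of "complained", inside a relative clause.
The relative pronoun is "who" (word 7); it is bound by the head noun immediately before it.
Its filler is the head noun "student", at word 6.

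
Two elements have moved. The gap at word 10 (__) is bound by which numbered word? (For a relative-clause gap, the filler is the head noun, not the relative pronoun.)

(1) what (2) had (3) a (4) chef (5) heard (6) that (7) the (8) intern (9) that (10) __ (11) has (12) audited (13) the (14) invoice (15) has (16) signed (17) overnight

The marked gap is inside the relative clause, the subject of "audited".
Its filler is the head noun "intern" (via "that"), at word 8.
(The other dependency links word 1 to a gap after word 16.)

8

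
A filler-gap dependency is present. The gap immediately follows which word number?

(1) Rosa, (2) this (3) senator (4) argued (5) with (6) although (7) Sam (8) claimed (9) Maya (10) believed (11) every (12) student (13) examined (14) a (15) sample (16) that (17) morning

The displaced element is "Rosa" (word 1).
It functions as the object of the preposition "with" of "argued", so the gap sits immediately after word 5 ("with").
Base order: This senator argued with Rosa although Sam claimed Maya believed every student examined a sample that morning.

5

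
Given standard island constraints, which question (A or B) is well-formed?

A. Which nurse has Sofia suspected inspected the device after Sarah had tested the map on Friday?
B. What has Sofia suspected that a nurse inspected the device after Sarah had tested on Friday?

In B, the wh-phrase is extracted from inside an adjunct island (introduced by "after"), which blocks movement.
In A, the extraction path crosses only that-complement boundaries, which are transparent.
So A is grammatical.

A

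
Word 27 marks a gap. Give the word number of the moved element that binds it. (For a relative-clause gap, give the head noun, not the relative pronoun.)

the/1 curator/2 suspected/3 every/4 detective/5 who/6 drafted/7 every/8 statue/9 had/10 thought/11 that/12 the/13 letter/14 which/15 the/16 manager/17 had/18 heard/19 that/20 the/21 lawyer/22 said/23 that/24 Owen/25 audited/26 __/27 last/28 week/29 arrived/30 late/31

The gap at 27 is the object of "audited", inside a relative clause.
The relative pronoun is "which" (word 15); it is bound by the head noun immediately before it.
Its filler is the head noun "letter", at word 14.

14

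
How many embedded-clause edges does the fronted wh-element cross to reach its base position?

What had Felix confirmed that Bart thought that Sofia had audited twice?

2

"what" is extracted from the object of "audited".
Boundaries crossed, outermost first: [that], [that] — 2 in total.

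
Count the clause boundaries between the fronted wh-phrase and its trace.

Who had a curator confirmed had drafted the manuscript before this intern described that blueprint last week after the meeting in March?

1

"who" is extracted from the subject of "drafted".
Boundaries crossed, outermost first: [Ø] — 1 in total.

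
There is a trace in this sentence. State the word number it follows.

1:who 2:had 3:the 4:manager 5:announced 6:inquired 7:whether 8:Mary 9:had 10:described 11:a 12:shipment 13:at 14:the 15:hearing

The displaced element is "who" (word 1).
It is linked across 1 clause boundary (Ø).
It functions as the subject of "inquired", so the gap sits immediately after word 5 ("announced").
Base order: The manager had announced that who inquired whether Mary had described a shipment at the hearing.

5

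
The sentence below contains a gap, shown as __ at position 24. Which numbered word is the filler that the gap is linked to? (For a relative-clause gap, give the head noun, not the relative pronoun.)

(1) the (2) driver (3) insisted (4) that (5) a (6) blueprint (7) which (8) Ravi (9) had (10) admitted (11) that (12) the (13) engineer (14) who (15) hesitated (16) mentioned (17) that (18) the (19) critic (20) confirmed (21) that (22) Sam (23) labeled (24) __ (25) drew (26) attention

The gap at 24 is the object of "labeled", inside a relative clause.
The relative pronoun is "which" (word 7); it is bound by the head noun immediately before it.
Its filler is the head noun "blueprint", at word 6.

6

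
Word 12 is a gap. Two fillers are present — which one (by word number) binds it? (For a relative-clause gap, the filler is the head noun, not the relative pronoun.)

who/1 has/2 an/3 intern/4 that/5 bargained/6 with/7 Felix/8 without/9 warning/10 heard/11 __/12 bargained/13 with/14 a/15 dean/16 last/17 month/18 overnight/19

The marked gap is the subject of "bargained".
Its filler is the fronted wh-phrase "who", at word 1.
(The other dependency links word 4 to a gap after word 5.)

1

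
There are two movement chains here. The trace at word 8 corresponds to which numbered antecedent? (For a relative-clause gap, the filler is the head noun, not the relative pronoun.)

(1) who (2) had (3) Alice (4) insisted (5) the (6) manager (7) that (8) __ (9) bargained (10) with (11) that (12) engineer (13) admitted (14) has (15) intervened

The marked gap is inside the relative clause, the subject of "bargained".
Its filler is the head noun "manager" (via "that"), at word 6.
(The other dependency links word 1 to a gap after word 13.)

6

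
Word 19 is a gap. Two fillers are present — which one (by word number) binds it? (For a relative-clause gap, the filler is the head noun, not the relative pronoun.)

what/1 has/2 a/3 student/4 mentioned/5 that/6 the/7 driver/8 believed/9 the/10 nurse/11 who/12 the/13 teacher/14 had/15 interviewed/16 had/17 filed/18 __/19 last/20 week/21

The marked gap is the direct object of "filed".
Its filler is the fronted wh-phrase "what", at word 1.
(The other dependency links word 11 to a gap after word 16.)

1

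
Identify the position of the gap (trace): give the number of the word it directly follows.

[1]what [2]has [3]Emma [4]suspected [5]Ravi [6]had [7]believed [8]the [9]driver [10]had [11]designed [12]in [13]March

The displaced element is "what" (word 1).
It is linked across 2 clause boundaries (Ø → Ø).
It functions as the direct object of "designed", so the gap sits immediately after word 11 ("designed").
Base order: Emma has suspected Ravi had believed the driver had designed what in March.

11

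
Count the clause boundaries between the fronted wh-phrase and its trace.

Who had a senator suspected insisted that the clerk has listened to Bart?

1

"who" is extracted from the subject of "insisted".
Boundaries crossed, outermost first: [Ø] — 1 in total.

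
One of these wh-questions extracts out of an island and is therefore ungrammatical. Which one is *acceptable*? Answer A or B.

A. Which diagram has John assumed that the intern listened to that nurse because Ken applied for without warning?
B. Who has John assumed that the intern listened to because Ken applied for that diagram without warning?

B

In A, the wh-phrase is extracted from inside an adjunct island (introduced by "because"), which blocks movement.
In B, the extraction path crosses only that-complement boundaries, which are transparent.
So B is grammatical.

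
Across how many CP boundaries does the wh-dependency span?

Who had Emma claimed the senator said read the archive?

"who" is extracted from the subject of "read".
Boundaries crossed, outermost first: [Ø], [Ø] — 2 in total.

2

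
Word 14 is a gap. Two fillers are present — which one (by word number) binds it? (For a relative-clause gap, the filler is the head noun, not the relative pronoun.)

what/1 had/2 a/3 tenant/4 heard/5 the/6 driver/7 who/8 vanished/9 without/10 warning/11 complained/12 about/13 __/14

The marked gap is the object of the preposition "about" of "complained".
Its filler is the fronted wh-phrase "what", at word 1.
(The other dependency links word 7 to a gap after word 8.)

1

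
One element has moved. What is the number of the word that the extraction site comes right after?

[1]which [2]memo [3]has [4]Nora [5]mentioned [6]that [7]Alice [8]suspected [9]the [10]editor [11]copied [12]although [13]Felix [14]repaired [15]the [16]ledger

11

The displaced element is "which memo" (word 2).
It is linked across 2 clause boundaries (that → Ø).
It functions as the direct object of "copied", so the gap sits immediately after word 11 ("copied").
Base order: Nora has mentioned that Alice suspected the editor copied which memo although Felix repaired the ledger.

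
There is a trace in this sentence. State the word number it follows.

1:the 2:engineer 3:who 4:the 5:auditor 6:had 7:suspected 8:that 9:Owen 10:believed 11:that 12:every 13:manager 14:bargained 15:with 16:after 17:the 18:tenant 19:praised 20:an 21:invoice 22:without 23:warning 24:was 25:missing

15

The displaced element is "the engineer" (word 2).
It is linked across 2 clause boundaries (that → that).
It functions as the object of the preposition "with" of "bargained", so the gap sits immediately after word 15 ("with").
Base order: The auditor had suspected that Owen believed that every manager bargained with the engineer after the tenant praised an invoice without warning.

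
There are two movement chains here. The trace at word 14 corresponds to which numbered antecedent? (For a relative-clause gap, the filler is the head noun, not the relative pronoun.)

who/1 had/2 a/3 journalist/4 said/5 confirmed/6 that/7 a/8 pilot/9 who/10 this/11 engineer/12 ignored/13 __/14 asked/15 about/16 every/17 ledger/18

9

The marked gap is inside the relative clause, the direct object of "ignored".
Its filler is the head noun "pilot" (via "who"), at word 9.
(The other dependency links word 1 to a gap after word 5.)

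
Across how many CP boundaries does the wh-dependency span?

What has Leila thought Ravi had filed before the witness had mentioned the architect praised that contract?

1

"what" is extracted from the object of "filed".
Boundaries crossed, outermost first: [Ø] — 1 in total.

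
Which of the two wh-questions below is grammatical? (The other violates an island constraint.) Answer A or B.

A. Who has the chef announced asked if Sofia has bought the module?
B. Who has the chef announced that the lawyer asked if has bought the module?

A

In B, the wh-phrase is extracted from inside a wh-island (introduced by "if"), which blocks movement.
In A, the extraction path crosses only that-complement boundaries, which are transparent.
So A is grammatical.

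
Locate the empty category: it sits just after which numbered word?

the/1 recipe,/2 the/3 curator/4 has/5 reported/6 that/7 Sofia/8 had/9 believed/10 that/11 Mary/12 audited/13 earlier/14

The displaced element is "the recipe" (word 2).
It is linked across 2 clause boundaries (that → that).
It functions as the direct object of "audited", so the gap sits immediately after word 13 ("audited").
Base order: The curator has reported that Sofia had believed that Mary audited the recipe earlier.

13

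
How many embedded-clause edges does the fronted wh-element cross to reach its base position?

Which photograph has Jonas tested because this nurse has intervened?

"which photograph" originates inside the matrix clause — no clause boundary is crossed.

0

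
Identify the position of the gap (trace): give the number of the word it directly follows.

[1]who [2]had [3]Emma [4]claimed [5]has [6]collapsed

The displaced element is "who" (word 1).
It is linked across 1 clause boundary (Ø).
It functions as the subject of "collapsed", so the gap sits immediately after word 4 ("claimed").
Base order: Emma had claimed that who has collapsed.

4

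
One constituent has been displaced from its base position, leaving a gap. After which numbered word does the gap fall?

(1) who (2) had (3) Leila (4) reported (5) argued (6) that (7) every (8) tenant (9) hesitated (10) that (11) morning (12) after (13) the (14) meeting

4

The displaced element is "who" (word 1).
It is linked across 1 clause boundary (Ø).
It functions as the subject of "argued", so the gap sits immediately after word 4 ("reported").
Base order: Leila had reported that who argued that every tenant hesitated that morning after the meeting.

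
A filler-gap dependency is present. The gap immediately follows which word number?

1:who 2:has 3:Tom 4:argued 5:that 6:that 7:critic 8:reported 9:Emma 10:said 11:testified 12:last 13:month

The displaced element is "who" (word 1).
It is linked across 3 clause boundaries (that → Ø → Ø).
It functions as the subject of "testified", so the gap sits immediately after word 10 ("said").
Base order: Tom has argued that that critic reported Emma said that who testified last month.

10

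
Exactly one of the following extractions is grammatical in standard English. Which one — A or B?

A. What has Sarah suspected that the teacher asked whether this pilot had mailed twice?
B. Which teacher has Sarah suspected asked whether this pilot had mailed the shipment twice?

In A, the wh-phrase is extracted from inside a wh-island (introduced by "whether"), which blocks movement.
In B, the extraction path crosses only that-complement boundaries, which are transparent.
So B is grammatical.

B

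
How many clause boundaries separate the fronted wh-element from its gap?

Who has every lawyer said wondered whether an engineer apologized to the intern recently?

"who" is extracted from the subject of "wondered".
Boundaries crossed, outermost first: [Ø] — 1 in total.

1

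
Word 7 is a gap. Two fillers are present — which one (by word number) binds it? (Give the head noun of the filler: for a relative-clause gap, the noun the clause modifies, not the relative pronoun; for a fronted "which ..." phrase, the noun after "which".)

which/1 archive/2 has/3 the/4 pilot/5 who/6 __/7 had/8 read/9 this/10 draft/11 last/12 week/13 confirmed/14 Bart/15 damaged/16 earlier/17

5

The marked gap is inside the relative clause, the subject of "read".
Its filler is the head noun "pilot" (via "who"), at word 5.
(The other dependency links word 2 to a gap after word 16.)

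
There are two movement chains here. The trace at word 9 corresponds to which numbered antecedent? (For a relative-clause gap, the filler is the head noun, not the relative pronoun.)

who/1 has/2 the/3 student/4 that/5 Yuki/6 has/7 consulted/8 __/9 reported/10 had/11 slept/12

The marked gap is inside the relative clause, the direct object of "consulted".
Its filler is the head noun "student" (via "that"), at word 4.
(The other dependency links word 1 to a gap after word 10.)

4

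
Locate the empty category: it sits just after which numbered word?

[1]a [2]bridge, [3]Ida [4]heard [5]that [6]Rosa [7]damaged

The displaced element is "a bridge" (word 2).
It is linked across 1 clause boundary (that).
It functions as the direct object of "damaged", so the gap sits immediately after word 7 ("damaged").
Base order: Ida heard that Rosa damaged a bridge.

7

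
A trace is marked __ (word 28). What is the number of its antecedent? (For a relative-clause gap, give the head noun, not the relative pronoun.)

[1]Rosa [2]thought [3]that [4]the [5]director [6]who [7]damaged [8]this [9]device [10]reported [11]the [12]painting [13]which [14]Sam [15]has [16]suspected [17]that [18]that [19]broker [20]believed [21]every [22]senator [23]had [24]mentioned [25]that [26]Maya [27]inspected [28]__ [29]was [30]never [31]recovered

The gap at 28 is the object of "inspected", inside a relative clause.
The relative pronoun is "which" (word 13); it is bound by the head noun immediately before it.
Its filler is the head noun "painting", at word 12.

12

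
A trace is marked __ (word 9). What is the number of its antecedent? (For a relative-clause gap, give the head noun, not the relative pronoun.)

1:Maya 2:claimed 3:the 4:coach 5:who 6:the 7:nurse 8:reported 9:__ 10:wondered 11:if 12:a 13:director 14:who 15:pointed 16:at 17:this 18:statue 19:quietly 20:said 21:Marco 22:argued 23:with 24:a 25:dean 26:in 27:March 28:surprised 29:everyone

The gap at 9 is the subject of "wondered", inside a relative clause.
The relative pronoun is "who" (word 5); it is bound by the head noun immediately before it.
Its filler is the head noun "coach", at word 4.

4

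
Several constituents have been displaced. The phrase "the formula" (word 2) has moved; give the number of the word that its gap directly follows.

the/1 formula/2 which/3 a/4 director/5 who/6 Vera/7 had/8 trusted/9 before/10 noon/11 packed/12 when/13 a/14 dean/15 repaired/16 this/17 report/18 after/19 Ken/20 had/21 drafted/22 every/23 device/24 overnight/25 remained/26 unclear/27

12

The displaced element is "the formula" (word 2).
It functions as the direct object of "packed", so the gap sits immediately after word 12 ("packed").
Base order: A director who Vera had trusted before noon packed the formula when a dean repaired this report after Ken had drafted every device overnight.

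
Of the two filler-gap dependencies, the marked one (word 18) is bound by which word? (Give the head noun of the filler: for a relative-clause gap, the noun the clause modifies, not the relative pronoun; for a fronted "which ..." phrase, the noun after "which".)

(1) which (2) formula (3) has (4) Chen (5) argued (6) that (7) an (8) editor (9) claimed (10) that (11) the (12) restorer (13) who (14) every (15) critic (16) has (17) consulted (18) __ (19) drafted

The marked gap is inside the relative clause, the direct object of "consulted".
Its filler is the head noun "restorer" (via "who"), at word 12.
(The other dependency links word 2 to a gap after word 19.)

12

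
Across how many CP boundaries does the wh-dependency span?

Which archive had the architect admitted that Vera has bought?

"which archive" is extracted from the object of "bought".
Boundaries crossed, outermost first: [that] — 1 in total.

1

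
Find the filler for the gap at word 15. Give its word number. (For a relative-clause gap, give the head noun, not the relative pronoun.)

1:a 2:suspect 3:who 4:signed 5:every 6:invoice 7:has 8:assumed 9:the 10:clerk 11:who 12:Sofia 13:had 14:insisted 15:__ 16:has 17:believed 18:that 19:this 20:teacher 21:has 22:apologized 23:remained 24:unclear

10

The gap at 15 is the subject of "believed", inside a relative clause.
The relative pronoun is "who" (word 11); it is bound by the head noun immediately before it.
Its filler is the head noun "clerk", at word 10.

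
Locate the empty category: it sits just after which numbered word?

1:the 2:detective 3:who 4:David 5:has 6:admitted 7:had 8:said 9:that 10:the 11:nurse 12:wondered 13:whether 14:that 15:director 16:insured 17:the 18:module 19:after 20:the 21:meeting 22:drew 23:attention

The displaced element is "the detective" (word 2).
It is linked across 1 clause boundary (Ø).
It functions as the subject of "said", so the gap sits immediately after word 6 ("admitted").
Base order: David has admitted that the detective had said that the nurse wondered whether that director insured the module after the meeting.

6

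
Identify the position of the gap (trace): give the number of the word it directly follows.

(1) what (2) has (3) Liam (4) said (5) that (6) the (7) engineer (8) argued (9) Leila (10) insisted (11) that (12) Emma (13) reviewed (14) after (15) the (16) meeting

The displaced element is "what" (word 1).
It is linked across 3 clause boundaries (that → Ø → that).
It functions as the direct object of "reviewed", so the gap sits immediately after word 13 ("reviewed").
Base order: Liam has said that the engineer argued Leila insisted that Emma reviewed what after the meeting.

13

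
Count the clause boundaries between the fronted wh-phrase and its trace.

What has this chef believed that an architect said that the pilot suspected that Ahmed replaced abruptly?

3

"what" is extracted from the object of "replaced".
Boundaries crossed, outermost first: [that], [that], [that] — 3 in total.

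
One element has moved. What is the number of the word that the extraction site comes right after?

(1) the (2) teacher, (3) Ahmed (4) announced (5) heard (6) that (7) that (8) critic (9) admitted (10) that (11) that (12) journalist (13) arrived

4

The displaced element is "the teacher" (word 2).
It is linked across 1 clause boundary (Ø).
It functions as the subject of "heard", so the gap sits immediately after word 4 ("announced").
Base order: Ahmed announced the teacher heard that that critic admitted that that journalist arrived.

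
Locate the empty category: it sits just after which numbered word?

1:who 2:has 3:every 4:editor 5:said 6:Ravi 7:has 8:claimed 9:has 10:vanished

The displaced element is "who" (word 1).
It is linked across 2 clause boundaries (Ø → Ø).
It functions as the subject of "vanished", so the gap sits immediately after word 8 ("claimed").
Base order: Every editor has said Ravi has claimed who has vanished.

8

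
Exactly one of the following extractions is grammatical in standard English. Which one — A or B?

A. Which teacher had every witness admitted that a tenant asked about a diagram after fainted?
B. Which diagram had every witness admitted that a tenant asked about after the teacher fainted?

In A, the wh-phrase is extracted from inside an adjunct island (introduced by "after"), which blocks movement.
In B, the extraction path crosses only that-complement boundaries, which are transparent.
So B is grammatical.

B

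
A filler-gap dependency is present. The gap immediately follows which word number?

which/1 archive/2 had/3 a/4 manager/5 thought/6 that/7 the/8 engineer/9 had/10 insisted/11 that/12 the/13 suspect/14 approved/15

15

The displaced element is "which archive" (word 2).
It is linked across 2 clause boundaries (that → that).
It functions as the direct object of "approved", so the gap sits immediately after word 15 ("approved").
Base order: A manager had thought that the engineer had insisted that the suspect approved which archive.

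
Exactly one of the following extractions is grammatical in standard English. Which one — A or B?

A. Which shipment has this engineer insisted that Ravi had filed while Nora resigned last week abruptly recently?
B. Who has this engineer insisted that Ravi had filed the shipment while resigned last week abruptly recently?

In B, the wh-phrase is extracted from inside an adjunct island (introduced by "while"), which blocks movement.
In A, the extraction path crosses only that-complement boundaries, which are transparent.
So A is grammatical.

A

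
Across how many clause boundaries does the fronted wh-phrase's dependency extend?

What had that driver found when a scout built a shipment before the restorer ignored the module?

"what" originates inside the matrix clause — no clause boundary is crossed.

0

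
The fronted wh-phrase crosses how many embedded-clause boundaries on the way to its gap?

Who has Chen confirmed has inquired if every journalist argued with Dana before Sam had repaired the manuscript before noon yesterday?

1

"who" is extracted from the subject of "inquired".
Boundaries crossed, outermost first: [Ø] — 1 in total.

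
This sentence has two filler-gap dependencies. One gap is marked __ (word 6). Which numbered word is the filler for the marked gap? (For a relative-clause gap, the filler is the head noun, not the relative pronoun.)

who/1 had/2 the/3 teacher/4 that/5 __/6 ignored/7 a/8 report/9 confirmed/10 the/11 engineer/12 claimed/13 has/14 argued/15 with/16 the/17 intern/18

4

The marked gap is inside the relative clause, the subject of "ignored".
Its filler is the head noun "teacher" (via "that"), at word 4.
(The other dependency links word 1 to a gap after word 13.)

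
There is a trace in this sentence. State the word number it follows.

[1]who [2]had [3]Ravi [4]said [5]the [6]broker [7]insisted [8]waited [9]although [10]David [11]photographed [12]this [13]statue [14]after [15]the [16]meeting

The displaced element is "who" (word 1).
It is linked across 2 clause boundaries (Ø → Ø).
It functions as the subject of "waited", so the gap sits immediately after word 7 ("insisted").
Base order: Ravi had said the broker insisted that who waited although David photographed this statue after the meeting.

7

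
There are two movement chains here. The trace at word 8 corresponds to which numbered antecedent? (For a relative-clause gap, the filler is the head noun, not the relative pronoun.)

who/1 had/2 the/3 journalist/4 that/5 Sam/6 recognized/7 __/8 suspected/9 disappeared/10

The marked gap is inside the relative clause, the direct object of "recognized".
Its filler is the head noun "journalist" (via "that"), at word 4.
(The other dependency links word 1 to a gap after word 9.)

4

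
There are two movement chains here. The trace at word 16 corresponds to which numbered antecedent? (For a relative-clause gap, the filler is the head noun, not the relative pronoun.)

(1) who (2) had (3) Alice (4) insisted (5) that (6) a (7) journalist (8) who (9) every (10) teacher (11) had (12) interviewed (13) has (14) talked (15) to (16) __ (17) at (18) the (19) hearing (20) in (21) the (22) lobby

The marked gap is the object of the preposition "to" of "talked".
Its filler is the fronted wh-phrase "who", at word 1.
(The other dependency links word 7 to a gap after word 12.)

1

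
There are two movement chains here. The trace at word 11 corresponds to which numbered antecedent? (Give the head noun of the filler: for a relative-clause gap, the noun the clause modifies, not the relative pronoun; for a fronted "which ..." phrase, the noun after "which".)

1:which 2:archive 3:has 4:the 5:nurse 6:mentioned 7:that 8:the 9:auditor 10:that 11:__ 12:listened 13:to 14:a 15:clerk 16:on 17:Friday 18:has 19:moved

The marked gap is inside the relative clause, the subject of "listened".
Its filler is the head noun "auditor" (via "that"), at word 9.
(The other dependency links word 2 to a gap after word 19.)

9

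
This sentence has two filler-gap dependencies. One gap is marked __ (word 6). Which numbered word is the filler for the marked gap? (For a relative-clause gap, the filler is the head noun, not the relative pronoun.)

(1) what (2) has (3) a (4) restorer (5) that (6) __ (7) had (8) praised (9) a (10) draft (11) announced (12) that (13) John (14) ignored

The marked gap is inside the relative clause, the subject of "praised".
Its filler is the head noun "restorer" (via "that"), at word 4.
(The other dependency links word 1 to a gap after word 14.)

4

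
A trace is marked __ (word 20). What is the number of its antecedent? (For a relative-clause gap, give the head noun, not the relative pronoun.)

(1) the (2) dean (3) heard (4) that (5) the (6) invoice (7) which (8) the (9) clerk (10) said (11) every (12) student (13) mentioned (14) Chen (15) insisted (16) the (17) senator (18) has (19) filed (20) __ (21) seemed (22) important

6

The gap at 20 is the object of "filed", inside a relative clause.
The relative pronoun is "which" (word 7); it is bound by the head noun immediately before it.
Its filler is the head noun "invoice", at word 6.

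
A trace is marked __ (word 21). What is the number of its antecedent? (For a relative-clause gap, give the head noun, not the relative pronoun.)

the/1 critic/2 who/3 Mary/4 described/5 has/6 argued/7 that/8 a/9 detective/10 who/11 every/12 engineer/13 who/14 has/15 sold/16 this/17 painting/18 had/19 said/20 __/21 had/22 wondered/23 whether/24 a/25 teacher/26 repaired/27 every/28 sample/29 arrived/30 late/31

10

The gap at 21 is the subject of "wondered", inside a relative clause.
The relative pronoun is "who" (word 11); it is bound by the head noun immediately before it.
Its filler is the head noun "detective", at word 10.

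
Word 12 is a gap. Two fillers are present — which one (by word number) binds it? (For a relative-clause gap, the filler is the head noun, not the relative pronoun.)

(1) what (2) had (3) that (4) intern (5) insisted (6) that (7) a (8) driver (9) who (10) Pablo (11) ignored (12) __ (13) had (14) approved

The marked gap is inside the relative clause, the direct object of "ignored".
Its filler is the head noun "driver" (via "who"), at word 8.
(The other dependency links word 1 to a gap after word 14.)

8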